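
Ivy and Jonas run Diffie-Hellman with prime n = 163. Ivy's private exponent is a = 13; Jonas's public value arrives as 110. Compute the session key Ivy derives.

Shared key K = 110^13 mod 163.
110^1 ≡ 110 (mod 163)
110^2 = (110^1)^2 ≡ 110^2 = 12100 ≡ 38 (mod 163)
110^4 = (110^2)^2 ≡ 38^2 = 1444 ≡ 140 (mod 163)
110^8 = (110^4)^2 ≡ 140^2 = 19600 ≡ 40 (mod 163)
110^13 = 110^8 · 110^4 · 110^1 ≡ 40 · 140 · 110 ≡ 23 (mod 163).

23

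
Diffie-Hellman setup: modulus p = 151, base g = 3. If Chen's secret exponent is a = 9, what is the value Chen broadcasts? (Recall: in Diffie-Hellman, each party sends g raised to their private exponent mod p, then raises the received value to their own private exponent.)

Public value = 3^9 (mod 151).
3^1 ≡ 3 (mod 151)
3^2 = (3^1)^2 ≡ 3^2 = 9 ≡ 9 (mod 151)
3^4 = (3^2)^2 ≡ 9^2 = 81 ≡ 81 (mod 151)
3^8 = (3^4)^2 ≡ 81^2 = 6561 ≡ 68 (mod 151)
3^9 = 3^8 · 3^1 ≡ 68 · 3 ≡ 53 (mod 151).

53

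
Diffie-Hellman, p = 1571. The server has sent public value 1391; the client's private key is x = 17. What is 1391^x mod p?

Shared key K = 1391^17 mod 1571.
1391^1 ≡ 1391 (mod 1571)
1391^2 = (1391^1)^2 ≡ 1391^2 = 1934881 ≡ 980 (mod 1571)
1391^4 = (1391^2)^2 ≡ 980^2 = 960400 ≡ 519 (mod 1571)
1391^8 = (1391^4)^2 ≡ 519^2 = 269361 ≡ 720 (mod 1571)
1391^16 = (1391^8)^2 ≡ 720^2 = 518400 ≡ 1541 (mod 1571)
1391^17 = 1391^16 · 1391^1 ≡ 1541 · 1391 ≡ 687 (mod 1571).

687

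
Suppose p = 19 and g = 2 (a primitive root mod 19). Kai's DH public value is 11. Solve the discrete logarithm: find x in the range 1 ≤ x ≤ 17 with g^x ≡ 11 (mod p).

Try successive powers of 2 modulo 19:
2^1 ≡ 2
2^2 ≡ 4
2^3 ≡ 8
2^4 ≡ 16
2^5 ≡ 13
2^6 ≡ 7
2^7 ≡ 14
2^8 ≡ 9
2^9 ≡ 18
2^10 ≡ 17
2^11 ≡ 15
2^12 ≡ 11
Found: x = 12.

12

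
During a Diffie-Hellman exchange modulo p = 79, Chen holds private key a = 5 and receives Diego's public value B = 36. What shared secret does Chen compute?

50

Shared key K = 36^5 mod 79.
36^1 ≡ 36 (mod 79)
36^2 = (36^1)^2 ≡ 36^2 = 1296 ≡ 32 (mod 79)
36^4 = (36^2)^2 ≡ 32^2 = 1024 ≡ 76 (mod 79)
36^5 = 36^4 · 36^1 ≡ 76 · 36 ≡ 50 (mod 79).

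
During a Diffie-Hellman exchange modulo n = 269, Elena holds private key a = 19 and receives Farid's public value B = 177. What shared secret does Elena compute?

47

Shared key K = 177^19 mod 269.
177^1 ≡ 177 (mod 269)
177^2 = (177^1)^2 ≡ 177^2 = 31329 ≡ 125 (mod 269)
177^4 = (177^2)^2 ≡ 125^2 = 15625 ≡ 23 (mod 269)
177^8 = (177^4)^2 ≡ 23^2 = 529 ≡ 260 (mod 269)
177^16 = (177^8)^2 ≡ 260^2 = 67600 ≡ 81 (mod 269)
177^19 = 177^16 · 177^2 · 177^1 ≡ 81 · 125 · 177 ≡ 47 (mod 269).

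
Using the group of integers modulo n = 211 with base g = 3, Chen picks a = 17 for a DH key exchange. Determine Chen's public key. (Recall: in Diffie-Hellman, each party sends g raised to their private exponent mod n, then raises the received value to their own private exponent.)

145

Public value = 3^17 (mod 211).
3^1 ≡ 3 (mod 211)
3^2 = (3^1)^2 ≡ 3^2 = 9 ≡ 9 (mod 211)
3^4 = (3^2)^2 ≡ 9^2 = 81 ≡ 81 (mod 211)
3^8 = (3^4)^2 ≡ 81^2 = 6561 ≡ 20 (mod 211)
3^16 = (3^8)^2 ≡ 20^2 = 400 ≡ 189 (mod 211)
3^17 = 3^16 · 3^1 ≡ 189 · 3 ≡ 145 (mod 211).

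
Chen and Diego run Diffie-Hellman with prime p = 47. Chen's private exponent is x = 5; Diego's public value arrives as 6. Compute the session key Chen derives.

Shared key K = 6^5 mod 47.
6^1 ≡ 6 (mod 47)
6^2 = (6^1)^2 ≡ 6^2 = 36 ≡ 36 (mod 47)
6^4 = (6^2)^2 ≡ 36^2 = 1296 ≡ 27 (mod 47)
6^5 = 6^4 · 6^1 ≡ 27 · 6 ≡ 21 (mod 47).

21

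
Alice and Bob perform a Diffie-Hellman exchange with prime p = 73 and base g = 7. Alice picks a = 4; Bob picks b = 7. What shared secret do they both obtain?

Alice sends A = g^a mod p = 7^4 mod 73.
7^1 ≡ 7 (mod 73)
7^2 = (7^1)^2 ≡ 7^2 = 49 ≡ 49 (mod 73)
7^4 = (7^2)^2 ≡ 49^2 = 2401 ≡ 65 (mod 73)
So A = 65. Bob then computes K = A^b mod p = 65^7 mod 73.
65^1 ≡ 65 (mod 73)
65^2 = (65^1)^2 ≡ 65^2 = 4225 ≡ 64 (mod 73)
65^4 = (65^2)^2 ≡ 64^2 = 4096 ≡ 8 (mod 73)
65^7 = 65^4 · 65^2 · 65^1 ≡ 8 · 64 · 65 ≡ 65 (mod 73).

65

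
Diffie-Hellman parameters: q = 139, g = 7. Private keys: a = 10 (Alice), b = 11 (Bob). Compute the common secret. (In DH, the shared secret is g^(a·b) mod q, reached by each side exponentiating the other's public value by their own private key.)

66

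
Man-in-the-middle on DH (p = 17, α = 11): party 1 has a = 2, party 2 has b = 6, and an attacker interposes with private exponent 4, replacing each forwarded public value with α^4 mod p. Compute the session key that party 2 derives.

Party 2 receives an attacker's public value M = 11^4 mod 17 instead of the honest one.
11^1 ≡ 11 (mod 17)
11^2 = (11^1)^2 ≡ 11^2 = 121 ≡ 2 (mod 17)
11^4 = (11^2)^2 ≡ 2^2 = 4 ≡ 4 (mod 17)
So M = 4. Party 2 computes K = M^6 mod 17.
4^1 ≡ 4 (mod 17)
4^2 = (4^1)^2 ≡ 4^2 = 16 ≡ 16 (mod 17)
4^4 = (4^2)^2 ≡ 16^2 = 256 ≡ 1 (mod 17)
4^6 = 4^4 · 4^2 ≡ 1 · 16 ≡ 16 (mod 17).

16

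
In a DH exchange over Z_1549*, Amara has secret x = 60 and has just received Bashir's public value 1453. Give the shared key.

Shared key K = 1453^60 mod 1549.
1453^1 ≡ 1453 (mod 1549)
1453^2 = (1453^1)^2 ≡ 1453^2 = 2111209 ≡ 1471 (mod 1549)
1453^4 = (1453^2)^2 ≡ 1471^2 = 2163841 ≡ 1437 (mod 1549)
1453^8 = (1453^4)^2 ≡ 1437^2 = 2064969 ≡ 152 (mod 1549)
1453^16 = (1453^8)^2 ≡ 152^2 = 23104 ≡ 1418 (mod 1549)
1453^32 = (1453^16)^2 ≡ 1418^2 = 2010724 ≡ 122 (mod 1549)
1453^60 = 1453^32 · 1453^16 · 1453^8 · 1453^4 ≡ 122 · 1418 · 152 · 1437 ≡ 365 (mod 1549).

365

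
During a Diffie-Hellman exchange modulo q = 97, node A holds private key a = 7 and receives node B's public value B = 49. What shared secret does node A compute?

72

Shared key K = 49^7 mod 97.
49^1 ≡ 49 (mod 97)
49^2 = (49^1)^2 ≡ 49^2 = 2401 ≡ 73 (mod 97)
49^4 = (49^2)^2 ≡ 73^2 = 5329 ≡ 91 (mod 97)
49^7 = 49^4 · 49^2 · 49^1 ≡ 91 · 73 · 49 ≡ 72 (mod 97).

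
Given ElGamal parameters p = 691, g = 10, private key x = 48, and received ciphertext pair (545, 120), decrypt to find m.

422

Shared mask s = c₁^x mod p = 545^48 mod 691.
545^1 ≡ 545 (mod 691)
545^2 = (545^1)^2 ≡ 545^2 = 297025 ≡ 586 (mod 691)
545^4 = (545^2)^2 ≡ 586^2 = 343396 ≡ 660 (mod 691)
545^8 = (545^4)^2 ≡ 660^2 = 435600 ≡ 270 (mod 691)
545^16 = (545^8)^2 ≡ 270^2 = 72900 ≡ 345 (mod 691)
545^32 = (545^16)^2 ≡ 345^2 = 119025 ≡ 173 (mod 691)
545^48 = 545^32 · 545^16 ≡ 173 · 345 ≡ 259 (mod 691).
So s = 259; s⁻¹ ≡ 683 (mod 691).
m = c₂ · s⁻¹ mod 691 = 120 · 683 mod 691 = 422.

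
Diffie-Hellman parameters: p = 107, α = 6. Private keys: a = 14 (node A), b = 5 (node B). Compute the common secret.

Node B sends B = α^b mod p = 6^5 mod 107.
6^1 ≡ 6 (mod 107)
6^2 = (6^1)^2 ≡ 6^2 = 36 ≡ 36 (mod 107)
6^4 = (6^2)^2 ≡ 36^2 = 1296 ≡ 12 (mod 107)
6^5 = 6^4 · 6^1 ≡ 12 · 6 ≡ 72 (mod 107).
So B = 72. Node A then computes K = B^a mod p = 72^14 mod 107.
72^1 ≡ 72 (mod 107)
72^2 = (72^1)^2 ≡ 72^2 = 5184 ≡ 48 (mod 107)
72^4 = (72^2)^2 ≡ 48^2 = 2304 ≡ 57 (mod 107)
72^8 = (72^4)^2 ≡ 57^2 = 3249 ≡ 39 (mod 107)
72^14 = 72^8 · 72^4 · 72^2 ≡ 39 · 57 · 48 ≡ 25 (mod 107).

25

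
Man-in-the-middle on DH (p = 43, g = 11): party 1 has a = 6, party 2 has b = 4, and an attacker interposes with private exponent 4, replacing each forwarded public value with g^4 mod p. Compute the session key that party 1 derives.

41

Party 1 receives an attacker's public value M = 11^4 mod 43 instead of the honest one.
11^1 ≡ 11 (mod 43)
11^2 = (11^1)^2 ≡ 11^2 = 121 ≡ 35 (mod 43)
11^4 = (11^2)^2 ≡ 35^2 = 1225 ≡ 21 (mod 43)
So M = 21. Party 1 computes K = M^6 mod 43.
21^1 ≡ 21 (mod 43)
21^2 = (21^1)^2 ≡ 21^2 = 441 ≡ 11 (mod 43)
21^4 = (21^2)^2 ≡ 11^2 = 121 ≡ 35 (mod 43)
21^6 = 21^4 · 21^2 ≡ 35 · 11 ≡ 41 (mod 43).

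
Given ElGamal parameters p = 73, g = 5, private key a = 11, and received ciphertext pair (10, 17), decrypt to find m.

49

Shared mask s = c₁^a mod p = 10^11 mod 73.
10^1 ≡ 10 (mod 73)
10^2 = (10^1)^2 ≡ 10^2 = 100 ≡ 27 (mod 73)
10^4 = (10^2)^2 ≡ 27^2 = 729 ≡ 72 (mod 73)
10^8 = (10^4)^2 ≡ 72^2 = 5184 ≡ 1 (mod 73)
10^11 = 10^8 · 10^2 · 10^1 ≡ 1 · 27 · 10 ≡ 51 (mod 73).
So s = 51; s⁻¹ ≡ 63 (mod 73).
m = c₂ · s⁻¹ mod 73 = 17 · 63 mod 73 = 49.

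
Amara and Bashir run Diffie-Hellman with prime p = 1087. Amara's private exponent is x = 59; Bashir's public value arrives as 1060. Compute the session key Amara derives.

701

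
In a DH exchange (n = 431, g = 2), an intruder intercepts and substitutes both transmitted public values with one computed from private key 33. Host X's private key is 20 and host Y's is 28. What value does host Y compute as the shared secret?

337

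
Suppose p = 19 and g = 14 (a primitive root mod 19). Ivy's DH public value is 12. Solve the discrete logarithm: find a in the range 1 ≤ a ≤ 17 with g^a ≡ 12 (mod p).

Try successive powers of 14 modulo 19:
14^1 ≡ 14
14^2 ≡ 6
14^3 ≡ 8
14^4 ≡ 17
14^5 ≡ 10
14^6 ≡ 7
14^7 ≡ 3
14^8 ≡ 4
14^9 ≡ 18
14^10 ≡ 5
14^11 ≡ 13
14^12 ≡ 11
14^13 ≡ 2
14^14 ≡ 9
14^15 ≡ 12
Found: a = 15.

15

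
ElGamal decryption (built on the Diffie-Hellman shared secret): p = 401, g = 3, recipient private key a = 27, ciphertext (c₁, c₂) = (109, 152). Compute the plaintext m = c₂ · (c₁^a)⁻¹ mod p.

Shared mask s = c₁^a mod p = 109^27 mod 401.
109^1 ≡ 109 (mod 401)
109^2 = (109^1)^2 ≡ 109^2 = 11881 ≡ 252 (mod 401)
109^4 = (109^2)^2 ≡ 252^2 = 63504 ≡ 146 (mod 401)
109^8 = (109^4)^2 ≡ 146^2 = 21316 ≡ 63 (mod 401)
109^16 = (109^8)^2 ≡ 63^2 = 3969 ≡ 360 (mod 401)
109^27 = 109^16 · 109^8 · 109^2 · 109^1 ≡ 360 · 63 · 252 · 109 ≡ 289 (mod 401).
So s = 289; s⁻¹ ≡ 290 (mod 401).
m = c₂ · s⁻¹ mod 401 = 152 · 290 mod 401 = 371.

371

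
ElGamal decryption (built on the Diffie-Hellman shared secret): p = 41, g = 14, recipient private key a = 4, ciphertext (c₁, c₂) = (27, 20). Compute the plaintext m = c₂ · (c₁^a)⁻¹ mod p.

Shared mask s = c₁^a mod p = 27^4 mod 41.
27^1 ≡ 27 (mod 41)
27^2 = (27^1)^2 ≡ 27^2 = 729 ≡ 32 (mod 41)
27^4 = (27^2)^2 ≡ 32^2 = 1024 ≡ 40 (mod 41)
So s = 40; s⁻¹ ≡ 40 (mod 41).
m = c₂ · s⁻¹ mod 41 = 20 · 40 mod 41 = 21.

21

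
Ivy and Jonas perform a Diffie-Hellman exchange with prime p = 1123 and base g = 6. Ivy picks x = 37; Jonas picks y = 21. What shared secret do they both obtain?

687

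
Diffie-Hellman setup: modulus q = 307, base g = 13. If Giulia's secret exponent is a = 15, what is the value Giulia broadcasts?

Public value = 13^15 (mod 307).
13^1 ≡ 13 (mod 307)
13^2 = (13^1)^2 ≡ 13^2 = 169 ≡ 169 (mod 307)
13^4 = (13^2)^2 ≡ 169^2 = 28561 ≡ 10 (mod 307)
13^8 = (13^4)^2 ≡ 10^2 = 100 ≡ 100 (mod 307)
13^15 = 13^8 · 13^4 · 13^2 · 13^1 ≡ 100 · 10 · 169 · 13 ≡ 108 (mod 307).

108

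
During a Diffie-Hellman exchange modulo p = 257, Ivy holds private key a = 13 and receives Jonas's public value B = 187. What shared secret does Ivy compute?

222

Shared key K = 187^13 mod 257.
187^1 ≡ 187 (mod 257)
187^2 = (187^1)^2 ≡ 187^2 = 34969 ≡ 17 (mod 257)
187^4 = (187^2)^2 ≡ 17^2 = 289 ≡ 32 (mod 257)
187^8 = (187^4)^2 ≡ 32^2 = 1024 ≡ 253 (mod 257)
187^13 = 187^8 · 187^4 · 187^1 ≡ 253 · 32 · 187 ≡ 222 (mod 257).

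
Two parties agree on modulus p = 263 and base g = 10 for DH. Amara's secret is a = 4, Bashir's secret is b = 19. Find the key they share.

Bashir sends B = g^b mod p = 10^19 mod 263.
10^1 ≡ 10 (mod 263)
10^2 = (10^1)^2 ≡ 10^2 = 100 ≡ 100 (mod 263)
10^4 = (10^2)^2 ≡ 100^2 = 10000 ≡ 6 (mod 263)
10^8 = (10^4)^2 ≡ 6^2 = 36 ≡ 36 (mod 263)
10^16 = (10^8)^2 ≡ 36^2 = 1296 ≡ 244 (mod 263)
10^19 = 10^16 · 10^2 · 10^1 ≡ 244 · 100 · 10 ≡ 199 (mod 263).
So B = 199. Amara then computes K = B^a mod p = 199^4 mod 263.
199^1 ≡ 199 (mod 263)
199^2 = (199^1)^2 ≡ 199^2 = 39601 ≡ 151 (mod 263)
199^4 = (199^2)^2 ≡ 151^2 = 22801 ≡ 183 (mod 263)

183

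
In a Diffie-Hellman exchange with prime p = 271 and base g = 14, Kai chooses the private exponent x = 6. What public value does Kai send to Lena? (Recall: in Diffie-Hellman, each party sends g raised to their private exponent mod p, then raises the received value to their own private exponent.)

Public value = 14^6 (mod 271).
14^1 ≡ 14 (mod 271)
14^2 = (14^1)^2 ≡ 14^2 = 196 ≡ 196 (mod 271)
14^4 = (14^2)^2 ≡ 196^2 = 38416 ≡ 205 (mod 271)
14^6 = 14^4 · 14^2 ≡ 205 · 196 ≡ 72 (mod 271).

72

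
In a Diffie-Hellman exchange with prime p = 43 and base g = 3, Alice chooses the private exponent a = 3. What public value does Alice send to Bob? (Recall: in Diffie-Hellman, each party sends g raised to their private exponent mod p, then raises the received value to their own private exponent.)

Public value = 3^3 mod 43.
3^1 ≡ 3 (mod 43)
3^2 = (3^1)^2 ≡ 3^2 = 9 ≡ 9 (mod 43)
3^3 = 3^2 · 3^1 ≡ 9 · 3 ≡ 27 (mod 43).

27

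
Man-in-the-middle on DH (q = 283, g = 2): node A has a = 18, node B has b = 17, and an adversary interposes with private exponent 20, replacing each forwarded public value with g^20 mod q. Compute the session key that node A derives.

158

Node A receives an adversary's public value M = 2^20 mod 283 instead of the honest one.
2^1 ≡ 2 (mod 283)
2^2 = (2^1)^2 ≡ 2^2 = 4 ≡ 4 (mod 283)
2^4 = (2^2)^2 ≡ 4^2 = 16 ≡ 16 (mod 283)
2^8 = (2^4)^2 ≡ 16^2 = 256 ≡ 256 (mod 283)
2^16 = (2^8)^2 ≡ 256^2 = 65536 ≡ 163 (mod 283)
2^20 = 2^16 · 2^4 ≡ 163 · 16 ≡ 61 (mod 283).
So M = 61. Node A computes K = M^18 mod 283.
61^1 ≡ 61 (mod 283)
61^2 = (61^1)^2 ≡ 61^2 = 3721 ≡ 42 (mod 283)
61^4 = (61^2)^2 ≡ 42^2 = 1764 ≡ 66 (mod 283)
61^8 = (61^4)^2 ≡ 66^2 = 4356 ≡ 111 (mod 283)
61^16 = (61^8)^2 ≡ 111^2 = 12321 ≡ 152 (mod 283)
61^18 = 61^16 · 61^2 ≡ 152 · 42 ≡ 158 (mod 283).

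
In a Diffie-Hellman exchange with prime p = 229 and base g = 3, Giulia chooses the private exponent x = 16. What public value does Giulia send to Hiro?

Public value = 3^16 mod 229.
3^1 ≡ 3 (mod 229)
3^2 = (3^1)^2 ≡ 3^2 = 9 ≡ 9 (mod 229)
3^4 = (3^2)^2 ≡ 9^2 = 81 ≡ 81 (mod 229)
3^8 = (3^4)^2 ≡ 81^2 = 6561 ≡ 149 (mod 229)
3^16 = (3^8)^2 ≡ 149^2 = 22201 ≡ 217 (mod 229)

217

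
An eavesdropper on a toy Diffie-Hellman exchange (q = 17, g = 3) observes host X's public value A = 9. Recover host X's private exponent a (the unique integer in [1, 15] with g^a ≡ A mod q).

2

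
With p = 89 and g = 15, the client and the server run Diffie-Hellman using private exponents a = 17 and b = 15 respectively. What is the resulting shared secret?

48

The client sends A = g^a mod p = 15^17 mod 89.
15^1 ≡ 15 (mod 89)
15^2 = (15^1)^2 ≡ 15^2 = 225 ≡ 47 (mod 89)
15^4 = (15^2)^2 ≡ 47^2 = 2209 ≡ 73 (mod 89)
15^8 = (15^4)^2 ≡ 73^2 = 5329 ≡ 78 (mod 89)
15^16 = (15^8)^2 ≡ 78^2 = 6084 ≡ 32 (mod 89)
15^17 = 15^16 · 15^1 ≡ 32 · 15 ≡ 35 (mod 89).
So A = 35. The server then computes K = A^b mod p = 35^15 mod 89.
35^1 ≡ 35 (mod 89)
35^2 = (35^1)^2 ≡ 35^2 = 1225 ≡ 68 (mod 89)
35^4 = (35^2)^2 ≡ 68^2 = 4624 ≡ 85 (mod 89)
35^8 = (35^4)^2 ≡ 85^2 = 7225 ≡ 16 (mod 89)
35^15 = 35^8 · 35^4 · 35^2 · 35^1 ≡ 16 · 85 · 68 · 35 ≡ 48 (mod 89).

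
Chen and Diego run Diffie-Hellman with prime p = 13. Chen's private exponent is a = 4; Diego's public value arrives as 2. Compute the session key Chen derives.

3

Shared key K = 2^4 mod 13.
2^1 ≡ 2 (mod 13)
2^2 = (2^1)^2 ≡ 2^2 = 4 ≡ 4 (mod 13)
2^4 = (2^2)^2 ≡ 4^2 = 16 ≡ 3 (mod 13)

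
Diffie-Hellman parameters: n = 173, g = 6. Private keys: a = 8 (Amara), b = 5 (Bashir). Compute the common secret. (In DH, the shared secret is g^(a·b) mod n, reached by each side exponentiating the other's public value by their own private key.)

Amara sends A = g^a mod n = 6^8 mod 173.
6^1 ≡ 6 (mod 173)
6^2 = (6^1)^2 ≡ 6^2 = 36 ≡ 36 (mod 173)
6^4 = (6^2)^2 ≡ 36^2 = 1296 ≡ 85 (mod 173)
6^8 = (6^4)^2 ≡ 85^2 = 7225 ≡ 132 (mod 173)
So A = 132. Bashir then computes K = A^b mod n = 132^5 mod 173.
132^1 ≡ 132 (mod 173)
132^2 = (132^1)^2 ≡ 132^2 = 17424 ≡ 124 (mod 173)
132^4 = (132^2)^2 ≡ 124^2 = 15376 ≡ 152 (mod 173)
132^5 = 132^4 · 132^1 ≡ 152 · 132 ≡ 169 (mod 173).

169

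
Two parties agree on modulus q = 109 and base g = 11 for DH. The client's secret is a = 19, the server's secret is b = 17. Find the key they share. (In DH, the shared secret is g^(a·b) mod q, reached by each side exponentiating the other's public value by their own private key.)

The server sends B = g^b mod q = 11^17 mod 109.
11^1 ≡ 11 (mod 109)
11^2 = (11^1)^2 ≡ 11^2 = 121 ≡ 12 (mod 109)
11^4 = (11^2)^2 ≡ 12^2 = 144 ≡ 35 (mod 109)
11^8 = (11^4)^2 ≡ 35^2 = 1225 ≡ 26 (mod 109)
11^16 = (11^8)^2 ≡ 26^2 = 676 ≡ 22 (mod 109)
11^17 = 11^16 · 11^1 ≡ 22 · 11 ≡ 24 (mod 109).
So B = 24. The client then computes K = B^a mod q = 24^19 mod 109.
24^1 ≡ 24 (mod 109)
24^2 = (24^1)^2 ≡ 24^2 = 576 ≡ 31 (mod 109)
24^4 = (24^2)^2 ≡ 31^2 = 961 ≡ 89 (mod 109)
24^8 = (24^4)^2 ≡ 89^2 = 7921 ≡ 73 (mod 109)
24^16 = (24^8)^2 ≡ 73^2 = 5329 ≡ 97 (mod 109)
24^19 = 24^16 · 24^2 · 24^1 ≡ 97 · 31 · 24 ≡ 10 (mod 109).

10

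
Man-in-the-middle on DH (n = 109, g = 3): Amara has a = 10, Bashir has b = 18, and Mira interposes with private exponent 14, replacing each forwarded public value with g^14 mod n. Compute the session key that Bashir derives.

Bashir receives Mira's public value M = 3^14 mod 109 instead of the honest one.
3^1 ≡ 3 (mod 109)
3^2 = (3^1)^2 ≡ 3^2 = 9 ≡ 9 (mod 109)
3^4 = (3^2)^2 ≡ 9^2 = 81 ≡ 81 (mod 109)
3^8 = (3^4)^2 ≡ 81^2 = 6561 ≡ 21 (mod 109)
3^14 = 3^8 · 3^4 · 3^2 ≡ 21 · 81 · 9 ≡ 49 (mod 109).
So M = 49. Bashir computes K = M^18 mod 109.
49^1 ≡ 49 (mod 109)
49^2 = (49^1)^2 ≡ 49^2 = 2401 ≡ 3 (mod 109)
49^4 = (49^2)^2 ≡ 3^2 = 9 ≡ 9 (mod 109)
49^8 = (49^4)^2 ≡ 9^2 = 81 ≡ 81 (mod 109)
49^16 = (49^8)^2 ≡ 81^2 = 6561 ≡ 21 (mod 109)
49^18 = 49^16 · 49^2 ≡ 21 · 3 ≡ 63 (mod 109).

63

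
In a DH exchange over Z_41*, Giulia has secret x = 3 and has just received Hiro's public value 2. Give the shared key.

8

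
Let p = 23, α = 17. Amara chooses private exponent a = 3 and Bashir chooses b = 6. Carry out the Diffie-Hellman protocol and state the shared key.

3

Bashir sends B = α^b mod p = 17^6 mod 23.
17^1 ≡ 17 (mod 23)
17^2 = (17^1)^2 ≡ 17^2 = 289 ≡ 13 (mod 23)
17^4 = (17^2)^2 ≡ 13^2 = 169 ≡ 8 (mod 23)
17^6 = 17^4 · 17^2 ≡ 8 · 13 ≡ 12 (mod 23).
So B = 12. Amara then computes K = B^a mod p = 12^3 mod 23.
12^1 ≡ 12 (mod 23)
12^2 = (12^1)^2 ≡ 12^2 = 144 ≡ 6 (mod 23)
12^3 = 12^2 · 12^1 ≡ 6 · 12 ≡ 3 (mod 23).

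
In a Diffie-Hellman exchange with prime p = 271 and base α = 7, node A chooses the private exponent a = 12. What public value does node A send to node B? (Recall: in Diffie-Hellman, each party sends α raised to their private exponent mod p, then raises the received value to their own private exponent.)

Public value = 7^12 mod 271.
7^1 ≡ 7 (mod 271)
7^2 = (7^1)^2 ≡ 7^2 = 49 ≡ 49 (mod 271)
7^4 = (7^2)^2 ≡ 49^2 = 2401 ≡ 233 (mod 271)
7^8 = (7^4)^2 ≡ 233^2 = 54289 ≡ 89 (mod 271)
7^12 = 7^8 · 7^4 ≡ 89 · 233 ≡ 141 (mod 271).

141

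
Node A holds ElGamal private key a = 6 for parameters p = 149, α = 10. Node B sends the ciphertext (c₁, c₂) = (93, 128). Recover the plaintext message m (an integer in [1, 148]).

Shared mask s = c₁^a mod p = 93^6 mod 149.
93^1 ≡ 93 (mod 149)
93^2 = (93^1)^2 ≡ 93^2 = 8649 ≡ 7 (mod 149)
93^4 = (93^2)^2 ≡ 7^2 = 49 ≡ 49 (mod 149)
93^6 = 93^4 · 93^2 ≡ 49 · 7 ≡ 45 (mod 149).
So s = 45; s⁻¹ ≡ 53 (mod 149).
m = c₂ · s⁻¹ mod 149 = 128 · 53 mod 149 = 79.

79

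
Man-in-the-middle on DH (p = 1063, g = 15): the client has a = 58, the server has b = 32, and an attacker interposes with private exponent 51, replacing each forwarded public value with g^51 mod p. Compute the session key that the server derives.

501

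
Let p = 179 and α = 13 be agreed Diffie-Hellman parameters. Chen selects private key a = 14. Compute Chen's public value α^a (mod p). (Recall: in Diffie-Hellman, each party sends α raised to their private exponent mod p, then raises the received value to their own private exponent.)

Public value = 13^14 (mod 179).
13^1 ≡ 13 (mod 179)
13^2 = (13^1)^2 ≡ 13^2 = 169 ≡ 169 (mod 179)
13^4 = (13^2)^2 ≡ 169^2 = 28561 ≡ 100 (mod 179)
13^8 = (13^4)^2 ≡ 100^2 = 10000 ≡ 155 (mod 179)
13^14 = 13^8 · 13^4 · 13^2 ≡ 155 · 100 · 169 ≡ 14 (mod 179).

14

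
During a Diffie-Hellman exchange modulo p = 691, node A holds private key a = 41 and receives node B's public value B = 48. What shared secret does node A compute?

217

Shared key K = 48^41 mod 691.
48^1 ≡ 48 (mod 691)
48^2 = (48^1)^2 ≡ 48^2 = 2304 ≡ 231 (mod 691)
48^4 = (48^2)^2 ≡ 231^2 = 53361 ≡ 154 (mod 691)
48^8 = (48^4)^2 ≡ 154^2 = 23716 ≡ 222 (mod 691)
48^16 = (48^8)^2 ≡ 222^2 = 49284 ≡ 223 (mod 691)
48^32 = (48^16)^2 ≡ 223^2 = 49729 ≡ 668 (mod 691)
48^41 = 48^32 · 48^8 · 48^1 ≡ 668 · 222 · 48 ≡ 217 (mod 691).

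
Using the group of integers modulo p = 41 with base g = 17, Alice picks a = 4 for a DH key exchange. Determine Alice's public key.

4

Public value = 17^4 mod 41.
17^1 ≡ 17 (mod 41)
17^2 = (17^1)^2 ≡ 17^2 = 289 ≡ 2 (mod 41)
17^4 = (17^2)^2 ≡ 2^2 = 4 ≡ 4 (mod 41)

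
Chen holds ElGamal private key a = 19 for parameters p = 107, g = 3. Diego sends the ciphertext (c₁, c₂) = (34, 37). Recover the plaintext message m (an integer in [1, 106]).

27

Shared mask s = c₁^a mod p = 34^19 mod 107.
34^1 ≡ 34 (mod 107)
34^2 = (34^1)^2 ≡ 34^2 = 1156 ≡ 86 (mod 107)
34^4 = (34^2)^2 ≡ 86^2 = 7396 ≡ 13 (mod 107)
34^8 = (34^4)^2 ≡ 13^2 = 169 ≡ 62 (mod 107)
34^16 = (34^8)^2 ≡ 62^2 = 3844 ≡ 99 (mod 107)
34^19 = 34^16 · 34^2 · 34^1 ≡ 99 · 86 · 34 ≡ 41 (mod 107).
So s = 41; s⁻¹ ≡ 47 (mod 107).
m = c₂ · s⁻¹ mod 107 = 37 · 47 mod 107 = 27.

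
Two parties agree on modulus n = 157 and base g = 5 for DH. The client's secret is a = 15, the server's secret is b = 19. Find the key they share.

29

The server sends B = g^b mod n = 5^19 mod 157.
5^1 ≡ 5 (mod 157)
5^2 = (5^1)^2 ≡ 5^2 = 25 ≡ 25 (mod 157)
5^4 = (5^2)^2 ≡ 25^2 = 625 ≡ 154 (mod 157)
5^8 = (5^4)^2 ≡ 154^2 = 23716 ≡ 9 (mod 157)
5^16 = (5^8)^2 ≡ 9^2 = 81 ≡ 81 (mod 157)
5^19 = 5^16 · 5^2 · 5^1 ≡ 81 · 25 · 5 ≡ 77 (mod 157).
So B = 77. The client then computes K = B^a mod n = 77^15 mod 157.
77^1 ≡ 77 (mod 157)
77^2 = (77^1)^2 ≡ 77^2 = 5929 ≡ 120 (mod 157)
77^4 = (77^2)^2 ≡ 120^2 = 14400 ≡ 113 (mod 157)
77^8 = (77^4)^2 ≡ 113^2 = 12769 ≡ 52 (mod 157)
77^15 = 77^8 · 77^4 · 77^2 · 77^1 ≡ 52 · 113 · 120 · 77 ≡ 29 (mod 157).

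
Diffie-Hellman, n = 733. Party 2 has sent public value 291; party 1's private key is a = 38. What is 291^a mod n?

475

Shared key K = 291^38 mod 733.
291^1 ≡ 291 (mod 733)
291^2 = (291^1)^2 ≡ 291^2 = 84681 ≡ 386 (mod 733)
291^4 = (291^2)^2 ≡ 386^2 = 148996 ≡ 197 (mod 733)
291^8 = (291^4)^2 ≡ 197^2 = 38809 ≡ 693 (mod 733)
291^16 = (291^8)^2 ≡ 693^2 = 480249 ≡ 134 (mod 733)
291^32 = (291^16)^2 ≡ 134^2 = 17956 ≡ 364 (mod 733)
291^38 = 291^32 · 291^4 · 291^2 ≡ 364 · 197 · 386 ≡ 475 (mod 733).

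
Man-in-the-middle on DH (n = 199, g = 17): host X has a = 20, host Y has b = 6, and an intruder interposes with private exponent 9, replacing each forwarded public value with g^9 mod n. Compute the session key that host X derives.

Host X receives an intruder's public value M = 17^9 mod 199 instead of the honest one.
17^1 ≡ 17 (mod 199)
17^2 = (17^1)^2 ≡ 17^2 = 289 ≡ 90 (mod 199)
17^4 = (17^2)^2 ≡ 90^2 = 8100 ≡ 140 (mod 199)
17^8 = (17^4)^2 ≡ 140^2 = 19600 ≡ 98 (mod 199)
17^9 = 17^8 · 17^1 ≡ 98 · 17 ≡ 74 (mod 199).
So M = 74. Host X computes K = M^20 mod 199.
74^1 ≡ 74 (mod 199)
74^2 = (74^1)^2 ≡ 74^2 = 5476 ≡ 103 (mod 199)
74^4 = (74^2)^2 ≡ 103^2 = 10609 ≡ 62 (mod 199)
74^8 = (74^4)^2 ≡ 62^2 = 3844 ≡ 63 (mod 199)
74^16 = (74^8)^2 ≡ 63^2 = 3969 ≡ 188 (mod 199)
74^20 = 74^16 · 74^4 ≡ 188 · 62 ≡ 114 (mod 199).

114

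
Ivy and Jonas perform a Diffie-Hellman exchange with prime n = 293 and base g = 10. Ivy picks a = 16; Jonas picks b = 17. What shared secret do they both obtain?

Ivy sends A = g^a mod n = 10^16 mod 293.
10^1 ≡ 10 (mod 293)
10^2 = (10^1)^2 ≡ 10^2 = 100 ≡ 100 (mod 293)
10^4 = (10^2)^2 ≡ 100^2 = 10000 ≡ 38 (mod 293)
10^8 = (10^4)^2 ≡ 38^2 = 1444 ≡ 272 (mod 293)
10^16 = (10^8)^2 ≡ 272^2 = 73984 ≡ 148 (mod 293)
So A = 148. Jonas then computes K = A^b mod n = 148^17 mod 293.
148^1 ≡ 148 (mod 293)
148^2 = (148^1)^2 ≡ 148^2 = 21904 ≡ 222 (mod 293)
148^4 = (148^2)^2 ≡ 222^2 = 49284 ≡ 60 (mod 293)
148^8 = (148^4)^2 ≡ 60^2 = 3600 ≡ 84 (mod 293)
148^16 = (148^8)^2 ≡ 84^2 = 7056 ≡ 24 (mod 293)
148^17 = 148^16 · 148^1 ≡ 24 · 148 ≡ 36 (mod 293).

36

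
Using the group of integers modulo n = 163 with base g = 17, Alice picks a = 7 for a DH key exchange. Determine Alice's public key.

Public value = 17^7 (mod 163).
17^1 ≡ 17 (mod 163)
17^2 = (17^1)^2 ≡ 17^2 = 289 ≡ 126 (mod 163)
17^4 = (17^2)^2 ≡ 126^2 = 15876 ≡ 65 (mod 163)
17^7 = 17^4 · 17^2 · 17^1 ≡ 65 · 126 · 17 ≡ 28 (mod 163).

28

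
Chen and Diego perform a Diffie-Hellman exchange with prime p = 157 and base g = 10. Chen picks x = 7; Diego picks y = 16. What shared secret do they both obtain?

Chen sends A = g^x mod p = 10^7 mod 157.
10^1 ≡ 10 (mod 157)
10^2 = (10^1)^2 ≡ 10^2 = 100 ≡ 100 (mod 157)
10^4 = (10^2)^2 ≡ 100^2 = 10000 ≡ 109 (mod 157)
10^7 = 10^4 · 10^2 · 10^1 ≡ 109 · 100 · 10 ≡ 42 (mod 157).
So A = 42. Diego then computes K = A^y mod p = 42^16 mod 157.
42^1 ≡ 42 (mod 157)
42^2 = (42^1)^2 ≡ 42^2 = 1764 ≡ 37 (mod 157)
42^4 = (42^2)^2 ≡ 37^2 = 1369 ≡ 113 (mod 157)
42^8 = (42^4)^2 ≡ 113^2 = 12769 ≡ 52 (mod 157)
42^16 = (42^8)^2 ≡ 52^2 = 2704 ≡ 35 (mod 157)

35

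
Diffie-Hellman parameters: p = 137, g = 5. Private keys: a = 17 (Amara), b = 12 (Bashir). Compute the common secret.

Amara sends A = g^a mod p = 5^17 mod 137.
5^1 ≡ 5 (mod 137)
5^2 = (5^1)^2 ≡ 5^2 = 25 ≡ 25 (mod 137)
5^4 = (5^2)^2 ≡ 25^2 = 625 ≡ 77 (mod 137)
5^8 = (5^4)^2 ≡ 77^2 = 5929 ≡ 38 (mod 137)
5^16 = (5^8)^2 ≡ 38^2 = 1444 ≡ 74 (mod 137)
5^17 = 5^16 · 5^1 ≡ 74 · 5 ≡ 96 (mod 137).
So A = 96. Bashir then computes K = A^b mod p = 96^12 mod 137.
96^1 ≡ 96 (mod 137)
96^2 = (96^1)^2 ≡ 96^2 = 9216 ≡ 37 (mod 137)
96^4 = (96^2)^2 ≡ 37^2 = 1369 ≡ 136 (mod 137)
96^8 = (96^4)^2 ≡ 136^2 = 18496 ≡ 1 (mod 137)
96^12 = 96^8 · 96^4 ≡ 1 · 136 ≡ 136 (mod 137).

136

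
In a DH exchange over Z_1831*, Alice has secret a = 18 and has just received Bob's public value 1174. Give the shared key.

Shared key K = 1174^18 mod 1831.
1174^1 ≡ 1174 (mod 1831)
1174^2 = (1174^1)^2 ≡ 1174^2 = 1378276 ≡ 1364 (mod 1831)
1174^4 = (1174^2)^2 ≡ 1364^2 = 1860496 ≡ 200 (mod 1831)
1174^8 = (1174^4)^2 ≡ 200^2 = 40000 ≡ 1549 (mod 1831)
1174^16 = (1174^8)^2 ≡ 1549^2 = 2399401 ≡ 791 (mod 1831)
1174^18 = 1174^16 · 1174^2 ≡ 791 · 1364 ≡ 465 (mod 1831).

465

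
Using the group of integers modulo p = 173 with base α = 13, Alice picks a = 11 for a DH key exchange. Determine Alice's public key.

Public value = 13^11 mod 173.
13^1 ≡ 13 (mod 173)
13^2 = (13^1)^2 ≡ 13^2 = 169 ≡ 169 (mod 173)
13^4 = (13^2)^2 ≡ 169^2 = 28561 ≡ 16 (mod 173)
13^8 = (13^4)^2 ≡ 16^2 = 256 ≡ 83 (mod 173)
13^11 = 13^8 · 13^2 · 13^1 ≡ 83 · 169 · 13 ≡ 9 (mod 173).

9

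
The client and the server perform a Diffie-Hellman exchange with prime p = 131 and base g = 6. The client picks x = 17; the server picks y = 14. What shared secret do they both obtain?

105

The server sends B = g^y mod p = 6^14 mod 131.
6^1 ≡ 6 (mod 131)
6^2 = (6^1)^2 ≡ 6^2 = 36 ≡ 36 (mod 131)
6^4 = (6^2)^2 ≡ 36^2 = 1296 ≡ 117 (mod 131)
6^8 = (6^4)^2 ≡ 117^2 = 13689 ≡ 65 (mod 131)
6^14 = 6^8 · 6^4 · 6^2 ≡ 65 · 117 · 36 ≡ 121 (mod 131).
So B = 121. The client then computes K = B^x mod p = 121^17 mod 131.
121^1 ≡ 121 (mod 131)
121^2 = (121^1)^2 ≡ 121^2 = 14641 ≡ 100 (mod 131)
121^4 = (121^2)^2 ≡ 100^2 = 10000 ≡ 44 (mod 131)
121^8 = (121^4)^2 ≡ 44^2 = 1936 ≡ 102 (mod 131)
121^16 = (121^8)^2 ≡ 102^2 = 10404 ≡ 55 (mod 131)
121^17 = 121^16 · 121^1 ≡ 55 · 121 ≡ 105 (mod 131).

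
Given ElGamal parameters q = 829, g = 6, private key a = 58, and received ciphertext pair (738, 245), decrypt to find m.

375

Shared mask s = c₁^a mod q = 738^58 mod 829.
738^1 ≡ 738 (mod 829)
738^2 = (738^1)^2 ≡ 738^2 = 544644 ≡ 820 (mod 829)
738^4 = (738^2)^2 ≡ 820^2 = 672400 ≡ 81 (mod 829)
738^8 = (738^4)^2 ≡ 81^2 = 6561 ≡ 758 (mod 829)
738^16 = (738^8)^2 ≡ 758^2 = 574564 ≡ 67 (mod 829)
738^32 = (738^16)^2 ≡ 67^2 = 4489 ≡ 344 (mod 829)
738^58 = 738^32 · 738^16 · 738^8 · 738^2 ≡ 344 · 67 · 758 · 820 ≡ 487 (mod 829).
So s = 487; s⁻¹ ≡ 526 (mod 829).
m = c₂ · s⁻¹ mod 829 = 245 · 526 mod 829 = 375.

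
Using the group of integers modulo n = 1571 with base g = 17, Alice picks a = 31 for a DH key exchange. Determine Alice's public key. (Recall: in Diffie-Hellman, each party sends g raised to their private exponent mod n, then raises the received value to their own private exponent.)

38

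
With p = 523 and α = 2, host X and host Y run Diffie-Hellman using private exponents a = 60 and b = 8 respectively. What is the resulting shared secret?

Host X sends A = α^a mod p = 2^60 mod 523.
2^1 ≡ 2 (mod 523)
2^2 = (2^1)^2 ≡ 2^2 = 4 ≡ 4 (mod 523)
2^4 = (2^2)^2 ≡ 4^2 = 16 ≡ 16 (mod 523)
2^8 = (2^4)^2 ≡ 16^2 = 256 ≡ 256 (mod 523)
2^16 = (2^8)^2 ≡ 256^2 = 65536 ≡ 161 (mod 523)
2^32 = (2^16)^2 ≡ 161^2 = 25921 ≡ 294 (mod 523)
2^60 = 2^32 · 2^16 · 2^8 · 2^4 ≡ 294 · 161 · 256 · 16 ≡ 303 (mod 523).
So A = 303. Host Y then computes K = A^b mod p = 303^8 mod 523.
303^1 ≡ 303 (mod 523)
303^2 = (303^1)^2 ≡ 303^2 = 91809 ≡ 284 (mod 523)
303^4 = (303^2)^2 ≡ 284^2 = 80656 ≡ 114 (mod 523)
303^8 = (303^4)^2 ≡ 114^2 = 12996 ≡ 444 (mod 523)

444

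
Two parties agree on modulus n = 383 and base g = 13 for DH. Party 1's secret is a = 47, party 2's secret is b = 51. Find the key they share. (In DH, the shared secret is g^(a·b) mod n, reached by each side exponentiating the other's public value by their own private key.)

360

Party 2 sends B = g^b mod n = 13^51 mod 383.
13^1 ≡ 13 (mod 383)
13^2 = (13^1)^2 ≡ 13^2 = 169 ≡ 169 (mod 383)
13^4 = (13^2)^2 ≡ 169^2 = 28561 ≡ 219 (mod 383)
13^8 = (13^4)^2 ≡ 219^2 = 47961 ≡ 86 (mod 383)
13^16 = (13^8)^2 ≡ 86^2 = 7396 ≡ 119 (mod 383)
13^32 = (13^16)^2 ≡ 119^2 = 14161 ≡ 373 (mod 383)
13^51 = 13^32 · 13^16 · 13^2 · 13^1 ≡ 373 · 119 · 169 · 13 ≡ 311 (mod 383).
So B = 311. Party 1 then computes K = B^a mod n = 311^47 mod 383.
311^1 ≡ 311 (mod 383)
311^2 = (311^1)^2 ≡ 311^2 = 96721 ≡ 205 (mod 383)
311^4 = (311^2)^2 ≡ 205^2 = 42025 ≡ 278 (mod 383)
311^8 = (311^4)^2 ≡ 278^2 = 77284 ≡ 301 (mod 383)
311^16 = (311^8)^2 ≡ 301^2 = 90601 ≡ 213 (mod 383)
311^32 = (311^16)^2 ≡ 213^2 = 45369 ≡ 175 (mod 383)
311^47 = 311^32 · 311^8 · 311^4 · 311^2 · 311^1 ≡ 175 · 301 · 278 · 205 · 311 ≡ 360 (mod 383).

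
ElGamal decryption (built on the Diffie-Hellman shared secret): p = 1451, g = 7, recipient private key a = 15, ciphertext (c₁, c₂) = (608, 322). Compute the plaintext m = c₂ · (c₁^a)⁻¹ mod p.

700

Shared mask s = c₁^a mod p = 608^15 mod 1451.
608^1 ≡ 608 (mod 1451)
608^2 = (608^1)^2 ≡ 608^2 = 369664 ≡ 1110 (mod 1451)
608^4 = (608^2)^2 ≡ 1110^2 = 1232100 ≡ 201 (mod 1451)
608^8 = (608^4)^2 ≡ 201^2 = 40401 ≡ 1224 (mod 1451)
608^15 = 608^8 · 608^4 · 608^2 · 608^1 ≡ 1224 · 201 · 1110 · 608 ≡ 784 (mod 1451).
So s = 784; s⁻¹ ≡ 1327 (mod 1451).
m = c₂ · s⁻¹ mod 1451 = 322 · 1327 mod 1451 = 700.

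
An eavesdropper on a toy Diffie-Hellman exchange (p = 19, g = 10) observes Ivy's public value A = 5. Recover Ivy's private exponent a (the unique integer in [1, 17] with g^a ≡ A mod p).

2

Try successive powers of 10 modulo 19:
10^1 ≡ 10
10^2 ≡ 5
Found: a = 2.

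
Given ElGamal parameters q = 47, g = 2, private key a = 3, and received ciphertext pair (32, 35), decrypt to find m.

Shared mask s = c₁^a mod q = 32^3 mod 47.
32^1 ≡ 32 (mod 47)
32^2 = (32^1)^2 ≡ 32^2 = 1024 ≡ 37 (mod 47)
32^3 = 32^2 · 32^1 ≡ 37 · 32 ≡ 9 (mod 47).
So s = 9; s⁻¹ ≡ 21 (mod 47).
m = c₂ · s⁻¹ mod 47 = 35 · 21 mod 47 = 30.

30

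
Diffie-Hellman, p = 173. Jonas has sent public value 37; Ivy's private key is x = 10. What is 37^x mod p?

95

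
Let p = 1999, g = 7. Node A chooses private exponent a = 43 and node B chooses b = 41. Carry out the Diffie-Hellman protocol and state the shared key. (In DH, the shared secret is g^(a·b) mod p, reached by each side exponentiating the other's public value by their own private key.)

Node A sends A = g^a mod p = 7^43 mod 1999.
7^1 ≡ 7 (mod 1999)
7^2 = (7^1)^2 ≡ 7^2 = 49 ≡ 49 (mod 1999)
7^4 = (7^2)^2 ≡ 49^2 = 2401 ≡ 402 (mod 1999)
7^8 = (7^4)^2 ≡ 402^2 = 161604 ≡ 1684 (mod 1999)
7^16 = (7^8)^2 ≡ 1684^2 = 2835856 ≡ 1274 (mod 1999)
7^32 = (7^16)^2 ≡ 1274^2 = 1623076 ≡ 1887 (mod 1999)
7^43 = 7^32 · 7^8 · 7^2 · 7^1 ≡ 1887 · 1684 · 49 · 7 ≡ 1093 (mod 1999).
So A = 1093. Node B then computes K = A^b mod p = 1093^41 mod 1999.
1093^1 ≡ 1093 (mod 1999)
1093^2 = (1093^1)^2 ≡ 1093^2 = 1194649 ≡ 1246 (mod 1999)
1093^4 = (1093^2)^2 ≡ 1246^2 = 1552516 ≡ 1292 (mod 1999)
1093^8 = (1093^4)^2 ≡ 1292^2 = 1669264 ≡ 99 (mod 1999)
1093^16 = (1093^8)^2 ≡ 99^2 = 9801 ≡ 1805 (mod 1999)
1093^32 = (1093^16)^2 ≡ 1805^2 = 3258025 ≡ 1654 (mod 1999)
1093^41 = 1093^32 · 1093^8 · 1093^1 ≡ 1654 · 99 · 1093 ≡ 1909 (mod 1999).

1909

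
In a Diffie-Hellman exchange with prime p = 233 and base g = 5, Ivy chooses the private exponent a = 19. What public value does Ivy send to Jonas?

Public value = 5^19 mod 233.
5^1 ≡ 5 (mod 233)
5^2 = (5^1)^2 ≡ 5^2 = 25 ≡ 25 (mod 233)
5^4 = (5^2)^2 ≡ 25^2 = 625 ≡ 159 (mod 233)
5^8 = (5^4)^2 ≡ 159^2 = 25281 ≡ 117 (mod 233)
5^16 = (5^8)^2 ≡ 117^2 = 13689 ≡ 175 (mod 233)
5^19 = 5^16 · 5^2 · 5^1 ≡ 175 · 25 · 5 ≡ 206 (mod 233).

206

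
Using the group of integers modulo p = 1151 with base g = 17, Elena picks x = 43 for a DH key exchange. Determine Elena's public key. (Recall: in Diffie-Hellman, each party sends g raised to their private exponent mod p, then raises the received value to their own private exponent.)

Public value = 17^43 (mod 1151).
17^1 ≡ 17 (mod 1151)
17^2 = (17^1)^2 ≡ 17^2 = 289 ≡ 289 (mod 1151)
17^4 = (17^2)^2 ≡ 289^2 = 83521 ≡ 649 (mod 1151)
17^8 = (17^4)^2 ≡ 649^2 = 421201 ≡ 1086 (mod 1151)
17^16 = (17^8)^2 ≡ 1086^2 = 1179396 ≡ 772 (mod 1151)
17^32 = (17^16)^2 ≡ 772^2 = 595984 ≡ 917 (mod 1151)
17^43 = 17^32 · 17^8 · 17^2 · 17^1 ≡ 917 · 1086 · 289 · 17 ≡ 357 (mod 1151).

357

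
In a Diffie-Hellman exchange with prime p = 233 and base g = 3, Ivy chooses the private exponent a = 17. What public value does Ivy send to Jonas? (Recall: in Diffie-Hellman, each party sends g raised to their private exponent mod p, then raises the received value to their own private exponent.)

Public value = 3^17 mod 233.
3^1 ≡ 3 (mod 233)
3^2 = (3^1)^2 ≡ 3^2 = 9 ≡ 9 (mod 233)
3^4 = (3^2)^2 ≡ 9^2 = 81 ≡ 81 (mod 233)
3^8 = (3^4)^2 ≡ 81^2 = 6561 ≡ 37 (mod 233)
3^16 = (3^8)^2 ≡ 37^2 = 1369 ≡ 204 (mod 233)
3^17 = 3^16 · 3^1 ≡ 204 · 3 ≡ 146 (mod 233).

146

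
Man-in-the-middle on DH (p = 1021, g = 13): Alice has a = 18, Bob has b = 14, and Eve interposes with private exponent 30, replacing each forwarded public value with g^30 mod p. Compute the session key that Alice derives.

605

Alice receives Eve's public value M = 13^30 mod 1021 instead of the honest one.
13^1 ≡ 13 (mod 1021)
13^2 = (13^1)^2 ≡ 13^2 = 169 ≡ 169 (mod 1021)
13^4 = (13^2)^2 ≡ 169^2 = 28561 ≡ 994 (mod 1021)
13^8 = (13^4)^2 ≡ 994^2 = 988036 ≡ 729 (mod 1021)
13^16 = (13^8)^2 ≡ 729^2 = 531441 ≡ 521 (mod 1021)
13^30 = 13^16 · 13^8 · 13^4 · 13^2 ≡ 521 · 729 · 994 · 169 ≡ 416 (mod 1021).
So M = 416. Alice computes K = M^18 mod 1021.
416^1 ≡ 416 (mod 1021)
416^2 = (416^1)^2 ≡ 416^2 = 173056 ≡ 507 (mod 1021)
416^4 = (416^2)^2 ≡ 507^2 = 257049 ≡ 778 (mod 1021)
416^8 = (416^4)^2 ≡ 778^2 = 605284 ≡ 852 (mod 1021)
416^16 = (416^8)^2 ≡ 852^2 = 725904 ≡ 994 (mod 1021)
416^18 = 416^16 · 416^2 ≡ 994 · 507 ≡ 605 (mod 1021).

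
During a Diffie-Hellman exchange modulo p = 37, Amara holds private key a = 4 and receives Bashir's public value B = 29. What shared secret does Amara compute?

26

Shared key K = 29^4 mod 37.
29^1 ≡ 29 (mod 37)
29^2 = (29^1)^2 ≡ 29^2 = 841 ≡ 27 (mod 37)
29^4 = (29^2)^2 ≡ 27^2 = 729 ≡ 26 (mod 37)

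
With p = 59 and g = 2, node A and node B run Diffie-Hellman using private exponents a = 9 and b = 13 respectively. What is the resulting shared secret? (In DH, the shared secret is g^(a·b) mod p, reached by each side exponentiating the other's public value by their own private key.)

2

Node A sends A = g^a mod p = 2^9 mod 59.
2^1 ≡ 2 (mod 59)
2^2 = (2^1)^2 ≡ 2^2 = 4 ≡ 4 (mod 59)
2^4 = (2^2)^2 ≡ 4^2 = 16 ≡ 16 (mod 59)
2^8 = (2^4)^2 ≡ 16^2 = 256 ≡ 20 (mod 59)
2^9 = 2^8 · 2^1 ≡ 20 · 2 ≡ 40 (mod 59).
So A = 40. Node B then computes K = A^b mod p = 40^13 mod 59.
40^1 ≡ 40 (mod 59)
40^2 = (40^1)^2 ≡ 40^2 = 1600 ≡ 7 (mod 59)
40^4 = (40^2)^2 ≡ 7^2 = 49 ≡ 49 (mod 59)
40^8 = (40^4)^2 ≡ 49^2 = 2401 ≡ 41 (mod 59)
40^13 = 40^8 · 40^4 · 40^1 ≡ 41 · 49 · 40 ≡ 2 (mod 59).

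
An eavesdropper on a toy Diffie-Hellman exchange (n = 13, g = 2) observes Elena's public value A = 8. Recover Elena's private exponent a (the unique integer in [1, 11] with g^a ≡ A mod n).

Try successive powers of 2 modulo 13:
2^1 ≡ 2
2^2 ≡ 4
2^3 ≡ 8
Found: a = 3.

3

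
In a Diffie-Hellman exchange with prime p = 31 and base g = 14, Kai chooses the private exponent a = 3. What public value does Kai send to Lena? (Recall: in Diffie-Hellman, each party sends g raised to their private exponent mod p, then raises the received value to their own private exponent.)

16

Public value = 14^3 mod 31.
14^1 ≡ 14 (mod 31)
14^2 = (14^1)^2 ≡ 14^2 = 196 ≡ 10 (mod 31)
14^3 = 14^2 · 14^1 ≡ 10 · 14 ≡ 16 (mod 31).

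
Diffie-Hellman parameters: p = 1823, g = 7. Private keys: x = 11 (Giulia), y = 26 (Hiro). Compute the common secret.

Giulia sends A = g^x mod p = 7^11 mod 1823.
7^1 ≡ 7 (mod 1823)
7^2 = (7^1)^2 ≡ 7^2 = 49 ≡ 49 (mod 1823)
7^4 = (7^2)^2 ≡ 49^2 = 2401 ≡ 578 (mod 1823)
7^8 = (7^4)^2 ≡ 578^2 = 334084 ≡ 475 (mod 1823)
7^11 = 7^8 · 7^2 · 7^1 ≡ 475 · 49 · 7 ≡ 678 (mod 1823).
So A = 678. Hiro then computes K = A^y mod p = 678^26 mod 1823.
678^1 ≡ 678 (mod 1823)
678^2 = (678^1)^2 ≡ 678^2 = 459684 ≡ 288 (mod 1823)
678^4 = (678^2)^2 ≡ 288^2 = 82944 ≡ 909 (mod 1823)
678^8 = (678^4)^2 ≡ 909^2 = 826281 ≡ 462 (mod 1823)
678^16 = (678^8)^2 ≡ 462^2 = 213444 ≡ 153 (mod 1823)
678^26 = 678^16 · 678^8 · 678^2 ≡ 153 · 462 · 288 ≡ 127 (mod 1823).

127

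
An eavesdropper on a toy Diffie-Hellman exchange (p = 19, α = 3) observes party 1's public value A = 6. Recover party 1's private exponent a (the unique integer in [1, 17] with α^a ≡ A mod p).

8

Try successive powers of 3 modulo 19:
3^1 ≡ 3
3^2 ≡ 9
3^3 ≡ 8
3^4 ≡ 5
3^5 ≡ 15
3^6 ≡ 7
3^7 ≡ 2
3^8 ≡ 6
Found: a = 8.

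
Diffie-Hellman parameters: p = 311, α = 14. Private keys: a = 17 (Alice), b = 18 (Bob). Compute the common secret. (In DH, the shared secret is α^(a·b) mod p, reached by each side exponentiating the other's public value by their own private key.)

Bob sends B = α^b mod p = 14^18 mod 311.
14^1 ≡ 14 (mod 311)
14^2 = (14^1)^2 ≡ 14^2 = 196 ≡ 196 (mod 311)
14^4 = (14^2)^2 ≡ 196^2 = 38416 ≡ 163 (mod 311)
14^8 = (14^4)^2 ≡ 163^2 = 26569 ≡ 134 (mod 311)
14^16 = (14^8)^2 ≡ 134^2 = 17956 ≡ 229 (mod 311)
14^18 = 14^16 · 14^2 ≡ 229 · 196 ≡ 100 (mod 311).
So B = 100. Alice then computes K = B^a mod p = 100^17 mod 311.
100^1 ≡ 100 (mod 311)
100^2 = (100^1)^2 ≡ 100^2 = 10000 ≡ 48 (mod 311)
100^4 = (100^2)^2 ≡ 48^2 = 2304 ≡ 127 (mod 311)
100^8 = (100^4)^2 ≡ 127^2 = 16129 ≡ 268 (mod 311)
100^16 = (100^8)^2 ≡ 268^2 = 71824 ≡ 294 (mod 311)
100^17 = 100^16 · 100^1 ≡ 294 · 100 ≡ 166 (mod 311).

166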